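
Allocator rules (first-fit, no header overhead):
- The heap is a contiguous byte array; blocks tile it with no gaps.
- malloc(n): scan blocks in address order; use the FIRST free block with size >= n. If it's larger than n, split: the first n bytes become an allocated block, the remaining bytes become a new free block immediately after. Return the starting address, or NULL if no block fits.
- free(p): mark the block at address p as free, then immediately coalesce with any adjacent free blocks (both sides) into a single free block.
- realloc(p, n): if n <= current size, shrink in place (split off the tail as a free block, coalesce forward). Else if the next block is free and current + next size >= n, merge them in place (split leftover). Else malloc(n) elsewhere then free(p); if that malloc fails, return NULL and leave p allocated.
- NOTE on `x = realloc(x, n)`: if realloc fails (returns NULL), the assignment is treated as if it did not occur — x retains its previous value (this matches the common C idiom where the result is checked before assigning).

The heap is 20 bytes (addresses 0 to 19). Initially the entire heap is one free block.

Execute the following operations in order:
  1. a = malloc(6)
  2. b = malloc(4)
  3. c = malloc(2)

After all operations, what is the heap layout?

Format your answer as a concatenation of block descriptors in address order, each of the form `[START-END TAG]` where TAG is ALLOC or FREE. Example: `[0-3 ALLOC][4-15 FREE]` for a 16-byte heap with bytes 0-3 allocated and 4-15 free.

Op 1: a = malloc(6) -> a = 0; heap: [0-5 ALLOC][6-19 FREE]
Op 2: b = malloc(4) -> b = 6; heap: [0-5 ALLOC][6-9 ALLOC][10-19 FREE]
Op 3: c = malloc(2) -> c = 10; heap: [0-5 ALLOC][6-9 ALLOC][10-11 ALLOC][12-19 FREE]

Answer: [0-5 ALLOC][6-9 ALLOC][10-11 ALLOC][12-19 FREE]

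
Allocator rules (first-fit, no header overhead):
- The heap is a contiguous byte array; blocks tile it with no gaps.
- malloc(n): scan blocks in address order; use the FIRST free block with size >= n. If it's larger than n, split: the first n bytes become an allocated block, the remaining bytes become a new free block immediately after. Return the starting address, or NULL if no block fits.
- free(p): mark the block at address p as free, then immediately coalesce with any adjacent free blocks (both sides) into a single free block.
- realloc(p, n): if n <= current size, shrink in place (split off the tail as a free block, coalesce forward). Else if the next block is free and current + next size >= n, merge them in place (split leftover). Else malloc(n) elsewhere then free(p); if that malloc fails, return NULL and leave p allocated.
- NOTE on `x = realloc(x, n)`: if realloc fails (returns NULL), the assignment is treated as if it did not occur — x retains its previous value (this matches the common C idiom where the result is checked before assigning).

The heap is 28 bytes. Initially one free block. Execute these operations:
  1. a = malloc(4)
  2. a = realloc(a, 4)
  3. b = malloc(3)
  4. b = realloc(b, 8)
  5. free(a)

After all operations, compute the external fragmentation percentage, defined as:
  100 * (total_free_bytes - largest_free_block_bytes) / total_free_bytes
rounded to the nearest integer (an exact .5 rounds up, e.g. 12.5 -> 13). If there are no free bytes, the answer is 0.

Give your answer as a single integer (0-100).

Answer: 20

Derivation:
Op 1: a = malloc(4) -> a = 0; heap: [0-3 ALLOC][4-27 FREE]
Op 2: a = realloc(a, 4) -> a = 0; heap: [0-3 ALLOC][4-27 FREE]
Op 3: b = malloc(3) -> b = 4; heap: [0-3 ALLOC][4-6 ALLOC][7-27 FREE]
Op 4: b = realloc(b, 8) -> b = 4; heap: [0-3 ALLOC][4-11 ALLOC][12-27 FREE]
Op 5: free(a) -> (freed a); heap: [0-3 FREE][4-11 ALLOC][12-27 FREE]
Free blocks: [4 16] total_free=20 largest=16 -> 100*(20-16)/20 = 400/20 = 20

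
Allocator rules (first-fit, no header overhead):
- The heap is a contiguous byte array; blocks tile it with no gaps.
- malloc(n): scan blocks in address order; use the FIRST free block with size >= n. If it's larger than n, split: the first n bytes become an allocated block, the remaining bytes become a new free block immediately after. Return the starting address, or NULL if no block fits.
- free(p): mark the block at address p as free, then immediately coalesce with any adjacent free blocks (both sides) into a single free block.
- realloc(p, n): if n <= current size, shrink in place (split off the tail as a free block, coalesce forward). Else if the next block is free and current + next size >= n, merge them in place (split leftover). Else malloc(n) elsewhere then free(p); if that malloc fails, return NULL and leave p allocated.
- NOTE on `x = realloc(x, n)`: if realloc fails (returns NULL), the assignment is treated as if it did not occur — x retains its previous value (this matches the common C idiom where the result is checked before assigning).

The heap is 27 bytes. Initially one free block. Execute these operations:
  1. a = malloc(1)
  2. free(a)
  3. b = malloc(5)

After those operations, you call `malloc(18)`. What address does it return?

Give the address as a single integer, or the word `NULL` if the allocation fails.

Op 1: a = malloc(1) -> a = 0; heap: [0-0 ALLOC][1-26 FREE]
Op 2: free(a) -> (freed a); heap: [0-26 FREE]
Op 3: b = malloc(5) -> b = 0; heap: [0-4 ALLOC][5-26 FREE]
malloc(18): first-fit scan over [0-4 ALLOC][5-26 FREE] -> 5

Answer: 5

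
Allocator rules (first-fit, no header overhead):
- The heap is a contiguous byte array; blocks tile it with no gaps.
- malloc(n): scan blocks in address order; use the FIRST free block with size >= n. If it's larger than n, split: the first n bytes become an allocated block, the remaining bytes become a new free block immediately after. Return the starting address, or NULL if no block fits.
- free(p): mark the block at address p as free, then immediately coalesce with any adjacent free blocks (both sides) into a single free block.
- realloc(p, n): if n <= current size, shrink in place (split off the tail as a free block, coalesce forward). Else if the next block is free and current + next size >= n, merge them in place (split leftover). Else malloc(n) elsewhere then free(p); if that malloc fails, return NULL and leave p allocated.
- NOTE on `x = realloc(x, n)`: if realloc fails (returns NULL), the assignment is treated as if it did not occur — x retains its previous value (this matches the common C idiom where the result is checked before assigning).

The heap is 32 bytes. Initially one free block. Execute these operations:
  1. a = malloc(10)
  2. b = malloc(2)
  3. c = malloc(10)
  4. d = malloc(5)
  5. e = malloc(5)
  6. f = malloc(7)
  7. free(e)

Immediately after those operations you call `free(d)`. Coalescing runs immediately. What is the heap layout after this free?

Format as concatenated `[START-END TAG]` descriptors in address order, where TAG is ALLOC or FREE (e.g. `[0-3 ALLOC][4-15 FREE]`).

Answer: [0-9 ALLOC][10-11 ALLOC][12-21 ALLOC][22-31 FREE]

Derivation:
Op 1: a = malloc(10) -> a = 0; heap: [0-9 ALLOC][10-31 FREE]
Op 2: b = malloc(2) -> b = 10; heap: [0-9 ALLOC][10-11 ALLOC][12-31 FREE]
Op 3: c = malloc(10) -> c = 12; heap: [0-9 ALLOC][10-11 ALLOC][12-21 ALLOC][22-31 FREE]
Op 4: d = malloc(5) -> d = 22; heap: [0-9 ALLOC][10-11 ALLOC][12-21 ALLOC][22-26 ALLOC][27-31 FREE]
Op 5: e = malloc(5) -> e = 27; heap: [0-9 ALLOC][10-11 ALLOC][12-21 ALLOC][22-26 ALLOC][27-31 ALLOC]
Op 6: f = malloc(7) -> f = NULL; heap: [0-9 ALLOC][10-11 ALLOC][12-21 ALLOC][22-26 ALLOC][27-31 ALLOC]
Op 7: free(e) -> (freed e); heap: [0-9 ALLOC][10-11 ALLOC][12-21 ALLOC][22-26 ALLOC][27-31 FREE]
free(d): d = 22 -> block [22-26 ALLOC]; mark free, coalesce with adjacent free neighbors -> [0-9 ALLOC][10-11 ALLOC][12-21 ALLOC][22-31 FREE]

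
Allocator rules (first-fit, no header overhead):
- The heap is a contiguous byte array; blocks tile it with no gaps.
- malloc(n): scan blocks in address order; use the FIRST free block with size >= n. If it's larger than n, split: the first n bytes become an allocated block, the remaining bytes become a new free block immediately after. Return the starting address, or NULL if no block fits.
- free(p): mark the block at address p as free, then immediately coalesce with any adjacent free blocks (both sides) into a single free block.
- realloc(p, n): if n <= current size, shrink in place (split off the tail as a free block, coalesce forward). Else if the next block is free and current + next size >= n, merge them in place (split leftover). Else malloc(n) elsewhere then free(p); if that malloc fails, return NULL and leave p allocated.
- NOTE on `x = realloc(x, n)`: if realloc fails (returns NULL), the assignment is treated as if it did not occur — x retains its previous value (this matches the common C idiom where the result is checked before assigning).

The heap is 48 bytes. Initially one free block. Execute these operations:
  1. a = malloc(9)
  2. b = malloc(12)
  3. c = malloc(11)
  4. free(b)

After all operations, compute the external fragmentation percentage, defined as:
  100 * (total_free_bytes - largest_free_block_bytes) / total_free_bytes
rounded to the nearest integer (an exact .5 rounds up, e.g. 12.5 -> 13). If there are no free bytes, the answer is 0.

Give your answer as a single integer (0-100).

Answer: 43

Derivation:
Op 1: a = malloc(9) -> a = 0; heap: [0-8 ALLOC][9-47 FREE]
Op 2: b = malloc(12) -> b = 9; heap: [0-8 ALLOC][9-20 ALLOC][21-47 FREE]
Op 3: c = malloc(11) -> c = 21; heap: [0-8 ALLOC][9-20 ALLOC][21-31 ALLOC][32-47 FREE]
Op 4: free(b) -> (freed b); heap: [0-8 ALLOC][9-20 FREE][21-31 ALLOC][32-47 FREE]
Free blocks: [12 16] total_free=28 largest=16 -> 100*(28-16)/28 = 1200/28 ≈ 42.857 -> rounds to 43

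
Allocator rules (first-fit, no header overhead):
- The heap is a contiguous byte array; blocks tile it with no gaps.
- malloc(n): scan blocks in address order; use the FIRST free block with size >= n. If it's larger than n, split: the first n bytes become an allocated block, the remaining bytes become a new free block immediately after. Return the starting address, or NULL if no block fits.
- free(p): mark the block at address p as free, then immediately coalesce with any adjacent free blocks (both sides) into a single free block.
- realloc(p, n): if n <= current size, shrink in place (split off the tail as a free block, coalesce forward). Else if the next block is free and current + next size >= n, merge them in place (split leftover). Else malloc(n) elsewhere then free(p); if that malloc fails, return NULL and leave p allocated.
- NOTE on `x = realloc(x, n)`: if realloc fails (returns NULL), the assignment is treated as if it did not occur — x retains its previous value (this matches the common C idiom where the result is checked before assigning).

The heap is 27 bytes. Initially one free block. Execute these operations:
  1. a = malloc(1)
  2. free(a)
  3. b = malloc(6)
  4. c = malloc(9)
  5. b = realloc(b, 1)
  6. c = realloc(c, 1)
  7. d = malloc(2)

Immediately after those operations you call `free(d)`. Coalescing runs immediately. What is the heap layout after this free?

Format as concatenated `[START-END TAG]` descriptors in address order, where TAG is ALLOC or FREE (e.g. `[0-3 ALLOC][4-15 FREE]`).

Answer: [0-0 ALLOC][1-5 FREE][6-6 ALLOC][7-26 FREE]

Derivation:
Op 1: a = malloc(1) -> a = 0; heap: [0-0 ALLOC][1-26 FREE]
Op 2: free(a) -> (freed a); heap: [0-26 FREE]
Op 3: b = malloc(6) -> b = 0; heap: [0-5 ALLOC][6-26 FREE]
Op 4: c = malloc(9) -> c = 6; heap: [0-5 ALLOC][6-14 ALLOC][15-26 FREE]
Op 5: b = realloc(b, 1) -> b = 0; heap: [0-0 ALLOC][1-5 FREE][6-14 ALLOC][15-26 FREE]
Op 6: c = realloc(c, 1) -> c = 6; heap: [0-0 ALLOC][1-5 FREE][6-6 ALLOC][7-26 FREE]
Op 7: d = malloc(2) -> d = 1; heap: [0-0 ALLOC][1-2 ALLOC][3-5 FREE][6-6 ALLOC][7-26 FREE]
free(d): d = 1 -> block [1-2 ALLOC]; mark free, coalesce with adjacent free neighbors -> [0-0 ALLOC][1-5 FREE][6-6 ALLOC][7-26 FREE]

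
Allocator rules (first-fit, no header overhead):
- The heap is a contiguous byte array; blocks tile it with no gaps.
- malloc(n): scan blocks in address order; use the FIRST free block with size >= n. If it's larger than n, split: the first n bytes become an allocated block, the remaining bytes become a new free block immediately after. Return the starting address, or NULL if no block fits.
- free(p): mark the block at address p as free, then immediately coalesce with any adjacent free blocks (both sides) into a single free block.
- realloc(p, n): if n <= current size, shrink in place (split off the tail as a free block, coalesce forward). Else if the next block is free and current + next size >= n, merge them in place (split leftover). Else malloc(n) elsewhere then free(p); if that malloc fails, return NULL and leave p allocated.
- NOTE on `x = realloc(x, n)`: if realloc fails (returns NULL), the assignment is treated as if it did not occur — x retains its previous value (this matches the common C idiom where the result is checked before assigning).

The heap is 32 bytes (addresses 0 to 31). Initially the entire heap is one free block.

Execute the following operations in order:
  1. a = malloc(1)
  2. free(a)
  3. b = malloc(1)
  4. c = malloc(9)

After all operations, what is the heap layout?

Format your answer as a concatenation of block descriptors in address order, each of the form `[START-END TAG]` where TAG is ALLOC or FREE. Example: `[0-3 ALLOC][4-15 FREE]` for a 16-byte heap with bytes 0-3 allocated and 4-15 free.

Answer: [0-0 ALLOC][1-9 ALLOC][10-31 FREE]

Derivation:
Op 1: a = malloc(1) -> a = 0; heap: [0-0 ALLOC][1-31 FREE]
Op 2: free(a) -> (freed a); heap: [0-31 FREE]
Op 3: b = malloc(1) -> b = 0; heap: [0-0 ALLOC][1-31 FREE]
Op 4: c = malloc(9) -> c = 1; heap: [0-0 ALLOC][1-9 ALLOC][10-31 FREE]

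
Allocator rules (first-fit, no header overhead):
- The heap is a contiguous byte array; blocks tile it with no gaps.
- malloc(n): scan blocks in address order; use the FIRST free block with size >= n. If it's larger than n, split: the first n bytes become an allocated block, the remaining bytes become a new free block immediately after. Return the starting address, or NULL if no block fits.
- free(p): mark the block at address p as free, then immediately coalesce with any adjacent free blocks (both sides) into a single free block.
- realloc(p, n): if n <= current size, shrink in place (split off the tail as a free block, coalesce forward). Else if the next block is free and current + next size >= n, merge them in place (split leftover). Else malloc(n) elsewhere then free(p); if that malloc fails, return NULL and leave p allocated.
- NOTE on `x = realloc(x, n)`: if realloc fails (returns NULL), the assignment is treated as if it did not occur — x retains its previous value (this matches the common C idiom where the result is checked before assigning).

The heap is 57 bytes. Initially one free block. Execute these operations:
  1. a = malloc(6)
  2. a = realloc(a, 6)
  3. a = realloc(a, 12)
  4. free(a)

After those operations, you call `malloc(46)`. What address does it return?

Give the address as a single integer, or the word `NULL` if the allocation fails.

Answer: 0

Derivation:
Op 1: a = malloc(6) -> a = 0; heap: [0-5 ALLOC][6-56 FREE]
Op 2: a = realloc(a, 6) -> a = 0; heap: [0-5 ALLOC][6-56 FREE]
Op 3: a = realloc(a, 12) -> a = 0; heap: [0-11 ALLOC][12-56 FREE]
Op 4: free(a) -> (freed a); heap: [0-56 FREE]
malloc(46): first-fit scan over [0-56 FREE] -> 0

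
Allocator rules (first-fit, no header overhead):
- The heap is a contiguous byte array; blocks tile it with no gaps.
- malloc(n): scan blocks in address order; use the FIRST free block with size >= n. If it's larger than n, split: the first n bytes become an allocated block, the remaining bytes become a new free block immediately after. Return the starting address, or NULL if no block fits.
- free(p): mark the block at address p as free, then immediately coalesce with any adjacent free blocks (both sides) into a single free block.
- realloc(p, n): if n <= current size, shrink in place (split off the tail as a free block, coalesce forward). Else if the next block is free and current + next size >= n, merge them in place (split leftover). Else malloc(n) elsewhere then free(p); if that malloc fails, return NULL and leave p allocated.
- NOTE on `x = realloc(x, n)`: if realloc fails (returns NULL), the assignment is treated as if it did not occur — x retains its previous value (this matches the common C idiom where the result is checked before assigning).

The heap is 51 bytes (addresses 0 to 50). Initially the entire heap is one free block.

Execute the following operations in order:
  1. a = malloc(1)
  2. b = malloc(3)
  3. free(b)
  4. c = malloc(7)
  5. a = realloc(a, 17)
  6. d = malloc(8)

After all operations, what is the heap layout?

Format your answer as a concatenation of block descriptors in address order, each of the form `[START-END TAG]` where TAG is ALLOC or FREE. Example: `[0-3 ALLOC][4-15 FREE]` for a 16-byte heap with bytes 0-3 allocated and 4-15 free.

Op 1: a = malloc(1) -> a = 0; heap: [0-0 ALLOC][1-50 FREE]
Op 2: b = malloc(3) -> b = 1; heap: [0-0 ALLOC][1-3 ALLOC][4-50 FREE]
Op 3: free(b) -> (freed b); heap: [0-0 ALLOC][1-50 FREE]
Op 4: c = malloc(7) -> c = 1; heap: [0-0 ALLOC][1-7 ALLOC][8-50 FREE]
Op 5: a = realloc(a, 17) -> a = 8; heap: [0-0 FREE][1-7 ALLOC][8-24 ALLOC][25-50 FREE]
Op 6: d = malloc(8) -> d = 25; heap: [0-0 FREE][1-7 ALLOC][8-24 ALLOC][25-32 ALLOC][33-50 FREE]

Answer: [0-0 FREE][1-7 ALLOC][8-24 ALLOC][25-32 ALLOC][33-50 FREE]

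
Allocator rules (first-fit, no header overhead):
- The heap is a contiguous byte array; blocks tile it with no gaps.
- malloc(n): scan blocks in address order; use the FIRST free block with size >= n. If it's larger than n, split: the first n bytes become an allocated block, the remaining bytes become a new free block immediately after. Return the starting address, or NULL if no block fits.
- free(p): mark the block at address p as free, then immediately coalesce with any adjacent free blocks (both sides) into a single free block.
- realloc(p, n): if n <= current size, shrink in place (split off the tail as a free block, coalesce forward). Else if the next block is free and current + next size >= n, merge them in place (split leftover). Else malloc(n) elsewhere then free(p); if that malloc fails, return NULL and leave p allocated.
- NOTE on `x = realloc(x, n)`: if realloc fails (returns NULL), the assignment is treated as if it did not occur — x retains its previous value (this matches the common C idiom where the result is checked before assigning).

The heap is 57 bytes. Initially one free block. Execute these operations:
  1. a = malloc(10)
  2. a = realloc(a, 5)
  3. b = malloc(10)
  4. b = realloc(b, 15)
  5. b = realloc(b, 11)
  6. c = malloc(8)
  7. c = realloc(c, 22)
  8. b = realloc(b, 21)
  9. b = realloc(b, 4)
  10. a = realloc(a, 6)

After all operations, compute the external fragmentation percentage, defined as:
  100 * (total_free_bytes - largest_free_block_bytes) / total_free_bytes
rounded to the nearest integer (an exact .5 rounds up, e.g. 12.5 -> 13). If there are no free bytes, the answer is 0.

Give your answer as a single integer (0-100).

Answer: 24

Derivation:
Op 1: a = malloc(10) -> a = 0; heap: [0-9 ALLOC][10-56 FREE]
Op 2: a = realloc(a, 5) -> a = 0; heap: [0-4 ALLOC][5-56 FREE]
Op 3: b = malloc(10) -> b = 5; heap: [0-4 ALLOC][5-14 ALLOC][15-56 FREE]
Op 4: b = realloc(b, 15) -> b = 5; heap: [0-4 ALLOC][5-19 ALLOC][20-56 FREE]
Op 5: b = realloc(b, 11) -> b = 5; heap: [0-4 ALLOC][5-15 ALLOC][16-56 FREE]
Op 6: c = malloc(8) -> c = 16; heap: [0-4 ALLOC][5-15 ALLOC][16-23 ALLOC][24-56 FREE]
Op 7: c = realloc(c, 22) -> c = 16; heap: [0-4 ALLOC][5-15 ALLOC][16-37 ALLOC][38-56 FREE]
Op 8: b = realloc(b, 21) -> NULL (b unchanged); heap: [0-4 ALLOC][5-15 ALLOC][16-37 ALLOC][38-56 FREE]
Op 9: b = realloc(b, 4) -> b = 5; heap: [0-4 ALLOC][5-8 ALLOC][9-15 FREE][16-37 ALLOC][38-56 FREE]
Op 10: a = realloc(a, 6) -> a = 9; heap: [0-4 FREE][5-8 ALLOC][9-14 ALLOC][15-15 FREE][16-37 ALLOC][38-56 FREE]
Free blocks: [5 1 19] total_free=25 largest=19 -> 100*(25-19)/25 = 600/25 = 24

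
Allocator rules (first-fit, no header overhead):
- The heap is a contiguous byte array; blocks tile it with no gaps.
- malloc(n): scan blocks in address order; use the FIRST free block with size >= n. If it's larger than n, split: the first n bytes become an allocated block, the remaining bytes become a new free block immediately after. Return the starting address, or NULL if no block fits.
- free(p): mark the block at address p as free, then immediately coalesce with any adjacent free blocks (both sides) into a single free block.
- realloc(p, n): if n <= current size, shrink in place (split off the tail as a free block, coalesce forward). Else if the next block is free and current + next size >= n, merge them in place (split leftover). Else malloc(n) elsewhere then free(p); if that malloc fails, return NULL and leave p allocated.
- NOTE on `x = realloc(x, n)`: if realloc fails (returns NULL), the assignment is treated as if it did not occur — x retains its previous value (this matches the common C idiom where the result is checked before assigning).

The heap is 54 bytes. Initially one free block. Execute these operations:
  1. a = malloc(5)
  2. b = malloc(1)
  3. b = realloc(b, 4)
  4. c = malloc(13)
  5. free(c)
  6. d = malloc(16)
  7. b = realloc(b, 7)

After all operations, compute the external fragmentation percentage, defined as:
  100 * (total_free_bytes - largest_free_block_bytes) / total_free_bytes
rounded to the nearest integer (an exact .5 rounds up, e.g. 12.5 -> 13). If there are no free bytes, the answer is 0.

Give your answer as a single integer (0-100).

Answer: 15

Derivation:
Op 1: a = malloc(5) -> a = 0; heap: [0-4 ALLOC][5-53 FREE]
Op 2: b = malloc(1) -> b = 5; heap: [0-4 ALLOC][5-5 ALLOC][6-53 FREE]
Op 3: b = realloc(b, 4) -> b = 5; heap: [0-4 ALLOC][5-8 ALLOC][9-53 FREE]
Op 4: c = malloc(13) -> c = 9; heap: [0-4 ALLOC][5-8 ALLOC][9-21 ALLOC][22-53 FREE]
Op 5: free(c) -> (freed c); heap: [0-4 ALLOC][5-8 ALLOC][9-53 FREE]
Op 6: d = malloc(16) -> d = 9; heap: [0-4 ALLOC][5-8 ALLOC][9-24 ALLOC][25-53 FREE]
Op 7: b = realloc(b, 7) -> b = 25; heap: [0-4 ALLOC][5-8 FREE][9-24 ALLOC][25-31 ALLOC][32-53 FREE]
Free blocks: [4 22] total_free=26 largest=22 -> 100*(26-22)/26 = 400/26 ≈ 15.385 -> rounds to 15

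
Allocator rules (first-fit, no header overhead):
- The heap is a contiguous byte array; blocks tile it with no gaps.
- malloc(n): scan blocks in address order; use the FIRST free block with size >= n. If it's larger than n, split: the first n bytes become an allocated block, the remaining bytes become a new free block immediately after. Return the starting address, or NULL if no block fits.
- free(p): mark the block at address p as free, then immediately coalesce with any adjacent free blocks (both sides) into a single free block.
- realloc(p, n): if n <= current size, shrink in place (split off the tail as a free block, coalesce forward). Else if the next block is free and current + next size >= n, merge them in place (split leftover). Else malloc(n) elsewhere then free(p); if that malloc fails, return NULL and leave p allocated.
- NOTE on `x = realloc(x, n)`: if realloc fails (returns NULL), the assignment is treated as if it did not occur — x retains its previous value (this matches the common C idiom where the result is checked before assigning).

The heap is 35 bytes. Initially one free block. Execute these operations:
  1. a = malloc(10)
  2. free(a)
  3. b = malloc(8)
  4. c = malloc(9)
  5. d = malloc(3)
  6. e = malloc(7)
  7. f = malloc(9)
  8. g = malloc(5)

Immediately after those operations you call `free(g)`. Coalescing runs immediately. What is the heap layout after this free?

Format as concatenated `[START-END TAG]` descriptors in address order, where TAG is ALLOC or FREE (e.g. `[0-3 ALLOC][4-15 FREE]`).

Answer: [0-7 ALLOC][8-16 ALLOC][17-19 ALLOC][20-26 ALLOC][27-34 FREE]

Derivation:
Op 1: a = malloc(10) -> a = 0; heap: [0-9 ALLOC][10-34 FREE]
Op 2: free(a) -> (freed a); heap: [0-34 FREE]
Op 3: b = malloc(8) -> b = 0; heap: [0-7 ALLOC][8-34 FREE]
Op 4: c = malloc(9) -> c = 8; heap: [0-7 ALLOC][8-16 ALLOC][17-34 FREE]
Op 5: d = malloc(3) -> d = 17; heap: [0-7 ALLOC][8-16 ALLOC][17-19 ALLOC][20-34 FREE]
Op 6: e = malloc(7) -> e = 20; heap: [0-7 ALLOC][8-16 ALLOC][17-19 ALLOC][20-26 ALLOC][27-34 FREE]
Op 7: f = malloc(9) -> f = NULL; heap: [0-7 ALLOC][8-16 ALLOC][17-19 ALLOC][20-26 ALLOC][27-34 FREE]
Op 8: g = malloc(5) -> g = 27; heap: [0-7 ALLOC][8-16 ALLOC][17-19 ALLOC][20-26 ALLOC][27-31 ALLOC][32-34 FREE]
free(g): g = 27 -> block [27-31 ALLOC]; mark free, coalesce with adjacent free neighbors -> [0-7 ALLOC][8-16 ALLOC][17-19 ALLOC][20-26 ALLOC][27-34 FREE]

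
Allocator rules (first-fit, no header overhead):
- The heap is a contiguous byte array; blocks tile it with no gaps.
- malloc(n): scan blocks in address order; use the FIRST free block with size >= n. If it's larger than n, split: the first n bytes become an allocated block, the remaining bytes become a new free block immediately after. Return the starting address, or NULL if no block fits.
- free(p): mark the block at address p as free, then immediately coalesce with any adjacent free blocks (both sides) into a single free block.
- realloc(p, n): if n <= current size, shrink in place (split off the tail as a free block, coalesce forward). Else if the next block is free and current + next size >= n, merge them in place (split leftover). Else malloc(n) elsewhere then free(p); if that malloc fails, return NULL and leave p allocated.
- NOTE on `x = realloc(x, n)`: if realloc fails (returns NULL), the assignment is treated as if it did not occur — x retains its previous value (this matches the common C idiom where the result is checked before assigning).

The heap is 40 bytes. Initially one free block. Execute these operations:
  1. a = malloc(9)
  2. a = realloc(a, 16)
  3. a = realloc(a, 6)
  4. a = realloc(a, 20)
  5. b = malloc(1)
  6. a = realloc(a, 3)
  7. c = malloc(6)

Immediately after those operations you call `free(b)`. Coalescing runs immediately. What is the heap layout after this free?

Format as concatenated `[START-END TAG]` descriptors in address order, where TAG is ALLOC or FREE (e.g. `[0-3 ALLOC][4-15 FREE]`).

Op 1: a = malloc(9) -> a = 0; heap: [0-8 ALLOC][9-39 FREE]
Op 2: a = realloc(a, 16) -> a = 0; heap: [0-15 ALLOC][16-39 FREE]
Op 3: a = realloc(a, 6) -> a = 0; heap: [0-5 ALLOC][6-39 FREE]
Op 4: a = realloc(a, 20) -> a = 0; heap: [0-19 ALLOC][20-39 FREE]
Op 5: b = malloc(1) -> b = 20; heap: [0-19 ALLOC][20-20 ALLOC][21-39 FREE]
Op 6: a = realloc(a, 3) -> a = 0; heap: [0-2 ALLOC][3-19 FREE][20-20 ALLOC][21-39 FREE]
Op 7: c = malloc(6) -> c = 3; heap: [0-2 ALLOC][3-8 ALLOC][9-19 FREE][20-20 ALLOC][21-39 FREE]
free(b): b = 20 -> block [20-20 ALLOC]; mark free, coalesce with adjacent free neighbors -> [0-2 ALLOC][3-8 ALLOC][9-39 FREE]

Answer: [0-2 ALLOC][3-8 ALLOC][9-39 FREE]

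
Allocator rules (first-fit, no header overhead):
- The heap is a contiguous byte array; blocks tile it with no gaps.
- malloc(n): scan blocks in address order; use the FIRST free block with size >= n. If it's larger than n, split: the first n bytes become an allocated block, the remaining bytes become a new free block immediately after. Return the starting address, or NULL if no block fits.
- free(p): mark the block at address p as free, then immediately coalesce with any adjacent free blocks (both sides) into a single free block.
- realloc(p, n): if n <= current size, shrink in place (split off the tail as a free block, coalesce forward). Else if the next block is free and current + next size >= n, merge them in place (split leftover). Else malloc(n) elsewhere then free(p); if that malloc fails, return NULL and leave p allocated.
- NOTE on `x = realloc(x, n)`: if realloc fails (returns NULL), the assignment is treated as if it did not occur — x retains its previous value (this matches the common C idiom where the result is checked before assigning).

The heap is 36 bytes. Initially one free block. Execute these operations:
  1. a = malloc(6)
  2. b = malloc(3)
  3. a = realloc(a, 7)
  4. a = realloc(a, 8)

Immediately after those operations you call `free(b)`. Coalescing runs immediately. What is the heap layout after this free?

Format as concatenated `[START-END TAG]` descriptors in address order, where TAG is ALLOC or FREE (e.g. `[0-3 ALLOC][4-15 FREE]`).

Answer: [0-8 FREE][9-16 ALLOC][17-35 FREE]

Derivation:
Op 1: a = malloc(6) -> a = 0; heap: [0-5 ALLOC][6-35 FREE]
Op 2: b = malloc(3) -> b = 6; heap: [0-5 ALLOC][6-8 ALLOC][9-35 FREE]
Op 3: a = realloc(a, 7) -> a = 9; heap: [0-5 FREE][6-8 ALLOC][9-15 ALLOC][16-35 FREE]
Op 4: a = realloc(a, 8) -> a = 9; heap: [0-5 FREE][6-8 ALLOC][9-16 ALLOC][17-35 FREE]
free(b): b = 6 -> block [6-8 ALLOC]; mark free, coalesce with adjacent free neighbors -> [0-8 FREE][9-16 ALLOC][17-35 FREE]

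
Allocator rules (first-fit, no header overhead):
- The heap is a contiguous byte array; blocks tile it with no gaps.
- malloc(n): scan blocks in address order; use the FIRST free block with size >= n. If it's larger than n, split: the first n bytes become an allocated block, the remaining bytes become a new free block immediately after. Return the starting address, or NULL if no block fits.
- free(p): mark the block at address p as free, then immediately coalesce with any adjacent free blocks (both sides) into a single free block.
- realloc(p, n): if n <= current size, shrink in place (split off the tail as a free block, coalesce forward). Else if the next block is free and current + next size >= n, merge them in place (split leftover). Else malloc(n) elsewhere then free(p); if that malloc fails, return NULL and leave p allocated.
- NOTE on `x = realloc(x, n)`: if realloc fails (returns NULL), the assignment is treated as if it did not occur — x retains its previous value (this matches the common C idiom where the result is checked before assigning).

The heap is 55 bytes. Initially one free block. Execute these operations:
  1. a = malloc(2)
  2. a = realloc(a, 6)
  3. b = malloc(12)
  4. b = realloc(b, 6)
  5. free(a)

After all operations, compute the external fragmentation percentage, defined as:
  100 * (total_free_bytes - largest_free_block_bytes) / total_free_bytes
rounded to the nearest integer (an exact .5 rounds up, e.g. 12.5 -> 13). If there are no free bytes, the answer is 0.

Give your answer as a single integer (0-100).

Answer: 12

Derivation:
Op 1: a = malloc(2) -> a = 0; heap: [0-1 ALLOC][2-54 FREE]
Op 2: a = realloc(a, 6) -> a = 0; heap: [0-5 ALLOC][6-54 FREE]
Op 3: b = malloc(12) -> b = 6; heap: [0-5 ALLOC][6-17 ALLOC][18-54 FREE]
Op 4: b = realloc(b, 6) -> b = 6; heap: [0-5 ALLOC][6-11 ALLOC][12-54 FREE]
Op 5: free(a) -> (freed a); heap: [0-5 FREE][6-11 ALLOC][12-54 FREE]
Free blocks: [6 43] total_free=49 largest=43 -> 100*(49-43)/49 = 600/49 ≈ 12.245 -> rounds to 12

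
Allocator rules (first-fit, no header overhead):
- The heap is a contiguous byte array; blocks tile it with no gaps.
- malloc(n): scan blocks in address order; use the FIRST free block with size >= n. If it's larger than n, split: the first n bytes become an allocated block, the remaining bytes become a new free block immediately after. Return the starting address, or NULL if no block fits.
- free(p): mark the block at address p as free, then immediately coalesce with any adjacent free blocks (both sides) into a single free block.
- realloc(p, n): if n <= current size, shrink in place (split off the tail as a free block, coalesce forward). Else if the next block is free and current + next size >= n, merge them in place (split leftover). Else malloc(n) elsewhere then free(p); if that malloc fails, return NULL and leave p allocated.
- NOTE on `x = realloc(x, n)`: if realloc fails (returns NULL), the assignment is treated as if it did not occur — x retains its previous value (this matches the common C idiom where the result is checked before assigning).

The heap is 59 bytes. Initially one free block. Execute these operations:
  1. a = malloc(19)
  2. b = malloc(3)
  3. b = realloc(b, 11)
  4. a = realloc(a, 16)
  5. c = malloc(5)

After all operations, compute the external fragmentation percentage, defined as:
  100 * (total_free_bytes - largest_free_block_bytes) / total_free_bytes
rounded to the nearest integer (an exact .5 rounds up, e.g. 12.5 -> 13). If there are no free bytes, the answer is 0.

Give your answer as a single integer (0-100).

Op 1: a = malloc(19) -> a = 0; heap: [0-18 ALLOC][19-58 FREE]
Op 2: b = malloc(3) -> b = 19; heap: [0-18 ALLOC][19-21 ALLOC][22-58 FREE]
Op 3: b = realloc(b, 11) -> b = 19; heap: [0-18 ALLOC][19-29 ALLOC][30-58 FREE]
Op 4: a = realloc(a, 16) -> a = 0; heap: [0-15 ALLOC][16-18 FREE][19-29 ALLOC][30-58 FREE]
Op 5: c = malloc(5) -> c = 30; heap: [0-15 ALLOC][16-18 FREE][19-29 ALLOC][30-34 ALLOC][35-58 FREE]
Free blocks: [3 24] total_free=27 largest=24 -> 100*(27-24)/27 = 300/27 ≈ 11.111 -> rounds to 11

Answer: 11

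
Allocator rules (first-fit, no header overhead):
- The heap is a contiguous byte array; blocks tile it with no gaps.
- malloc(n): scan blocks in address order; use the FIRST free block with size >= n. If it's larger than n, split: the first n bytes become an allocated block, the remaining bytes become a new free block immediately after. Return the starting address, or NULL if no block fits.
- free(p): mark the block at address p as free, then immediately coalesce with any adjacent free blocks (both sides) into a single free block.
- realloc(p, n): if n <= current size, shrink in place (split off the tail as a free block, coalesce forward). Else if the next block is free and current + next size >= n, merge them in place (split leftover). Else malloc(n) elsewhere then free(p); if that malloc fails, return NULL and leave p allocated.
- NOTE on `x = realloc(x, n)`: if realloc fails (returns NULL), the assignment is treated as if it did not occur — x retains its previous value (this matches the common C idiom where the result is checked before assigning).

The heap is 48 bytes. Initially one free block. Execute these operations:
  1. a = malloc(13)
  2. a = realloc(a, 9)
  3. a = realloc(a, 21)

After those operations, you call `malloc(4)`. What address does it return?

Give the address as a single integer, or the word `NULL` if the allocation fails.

Answer: 21

Derivation:
Op 1: a = malloc(13) -> a = 0; heap: [0-12 ALLOC][13-47 FREE]
Op 2: a = realloc(a, 9) -> a = 0; heap: [0-8 ALLOC][9-47 FREE]
Op 3: a = realloc(a, 21) -> a = 0; heap: [0-20 ALLOC][21-47 FREE]
malloc(4): first-fit scan over [0-20 ALLOC][21-47 FREE] -> 21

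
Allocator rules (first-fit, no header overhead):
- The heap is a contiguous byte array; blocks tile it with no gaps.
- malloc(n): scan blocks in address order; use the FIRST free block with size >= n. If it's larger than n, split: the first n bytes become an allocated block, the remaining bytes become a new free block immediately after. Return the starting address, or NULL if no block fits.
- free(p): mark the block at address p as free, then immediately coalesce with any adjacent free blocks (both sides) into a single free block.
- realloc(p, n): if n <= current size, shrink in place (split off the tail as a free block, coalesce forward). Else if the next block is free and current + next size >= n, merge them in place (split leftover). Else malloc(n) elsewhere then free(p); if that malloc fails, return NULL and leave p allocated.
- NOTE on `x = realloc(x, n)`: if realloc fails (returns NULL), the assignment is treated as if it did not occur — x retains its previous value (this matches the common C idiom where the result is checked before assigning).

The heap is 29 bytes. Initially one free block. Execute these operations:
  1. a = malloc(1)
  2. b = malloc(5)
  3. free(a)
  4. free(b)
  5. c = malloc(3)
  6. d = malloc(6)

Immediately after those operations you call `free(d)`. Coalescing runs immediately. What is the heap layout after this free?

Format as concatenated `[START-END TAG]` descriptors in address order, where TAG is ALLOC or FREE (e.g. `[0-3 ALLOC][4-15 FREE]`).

Op 1: a = malloc(1) -> a = 0; heap: [0-0 ALLOC][1-28 FREE]
Op 2: b = malloc(5) -> b = 1; heap: [0-0 ALLOC][1-5 ALLOC][6-28 FREE]
Op 3: free(a) -> (freed a); heap: [0-0 FREE][1-5 ALLOC][6-28 FREE]
Op 4: free(b) -> (freed b); heap: [0-28 FREE]
Op 5: c = malloc(3) -> c = 0; heap: [0-2 ALLOC][3-28 FREE]
Op 6: d = malloc(6) -> d = 3; heap: [0-2 ALLOC][3-8 ALLOC][9-28 FREE]
free(d): d = 3 -> block [3-8 ALLOC]; mark free, coalesce with adjacent free neighbors -> [0-2 ALLOC][3-28 FREE]

Answer: [0-2 ALLOC][3-28 FREE]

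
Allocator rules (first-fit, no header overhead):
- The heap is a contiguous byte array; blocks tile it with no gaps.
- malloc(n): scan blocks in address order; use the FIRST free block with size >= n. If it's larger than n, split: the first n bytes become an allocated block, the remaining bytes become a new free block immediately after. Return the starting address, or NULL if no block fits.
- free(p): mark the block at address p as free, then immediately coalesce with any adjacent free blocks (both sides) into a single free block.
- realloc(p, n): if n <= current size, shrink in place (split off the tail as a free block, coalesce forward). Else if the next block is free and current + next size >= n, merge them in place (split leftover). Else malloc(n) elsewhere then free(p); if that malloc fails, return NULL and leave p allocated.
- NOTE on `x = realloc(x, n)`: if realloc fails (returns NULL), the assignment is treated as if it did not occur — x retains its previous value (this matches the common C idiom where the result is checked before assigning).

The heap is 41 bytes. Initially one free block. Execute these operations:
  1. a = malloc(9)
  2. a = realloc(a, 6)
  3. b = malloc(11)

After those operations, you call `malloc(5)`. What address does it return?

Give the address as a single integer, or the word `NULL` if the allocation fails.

Op 1: a = malloc(9) -> a = 0; heap: [0-8 ALLOC][9-40 FREE]
Op 2: a = realloc(a, 6) -> a = 0; heap: [0-5 ALLOC][6-40 FREE]
Op 3: b = malloc(11) -> b = 6; heap: [0-5 ALLOC][6-16 ALLOC][17-40 FREE]
malloc(5): first-fit scan over [0-5 ALLOC][6-16 ALLOC][17-40 FREE] -> 17

Answer: 17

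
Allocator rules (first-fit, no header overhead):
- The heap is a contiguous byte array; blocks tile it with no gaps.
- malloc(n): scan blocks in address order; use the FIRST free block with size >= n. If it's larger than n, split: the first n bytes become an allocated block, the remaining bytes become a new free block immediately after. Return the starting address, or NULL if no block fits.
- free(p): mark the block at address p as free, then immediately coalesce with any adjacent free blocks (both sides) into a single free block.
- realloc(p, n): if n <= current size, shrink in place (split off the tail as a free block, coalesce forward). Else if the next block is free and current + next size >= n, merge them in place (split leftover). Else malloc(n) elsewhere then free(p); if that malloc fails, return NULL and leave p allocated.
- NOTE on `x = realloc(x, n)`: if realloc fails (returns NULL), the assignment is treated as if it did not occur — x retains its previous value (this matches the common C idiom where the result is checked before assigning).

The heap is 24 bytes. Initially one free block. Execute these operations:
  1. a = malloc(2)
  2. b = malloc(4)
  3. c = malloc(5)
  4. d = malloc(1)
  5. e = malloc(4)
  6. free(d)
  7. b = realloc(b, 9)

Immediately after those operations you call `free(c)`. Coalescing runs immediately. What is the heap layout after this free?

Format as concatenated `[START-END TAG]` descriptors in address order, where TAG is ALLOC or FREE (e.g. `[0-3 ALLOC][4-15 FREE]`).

Op 1: a = malloc(2) -> a = 0; heap: [0-1 ALLOC][2-23 FREE]
Op 2: b = malloc(4) -> b = 2; heap: [0-1 ALLOC][2-5 ALLOC][6-23 FREE]
Op 3: c = malloc(5) -> c = 6; heap: [0-1 ALLOC][2-5 ALLOC][6-10 ALLOC][11-23 FREE]
Op 4: d = malloc(1) -> d = 11; heap: [0-1 ALLOC][2-5 ALLOC][6-10 ALLOC][11-11 ALLOC][12-23 FREE]
Op 5: e = malloc(4) -> e = 12; heap: [0-1 ALLOC][2-5 ALLOC][6-10 ALLOC][11-11 ALLOC][12-15 ALLOC][16-23 FREE]
Op 6: free(d) -> (freed d); heap: [0-1 ALLOC][2-5 ALLOC][6-10 ALLOC][11-11 FREE][12-15 ALLOC][16-23 FREE]
Op 7: b = realloc(b, 9) -> NULL (b unchanged); heap: [0-1 ALLOC][2-5 ALLOC][6-10 ALLOC][11-11 FREE][12-15 ALLOC][16-23 FREE]
free(c): c = 6 -> block [6-10 ALLOC]; mark free, coalesce with adjacent free neighbors -> [0-1 ALLOC][2-5 ALLOC][6-11 FREE][12-15 ALLOC][16-23 FREE]

Answer: [0-1 ALLOC][2-5 ALLOC][6-11 FREE][12-15 ALLOC][16-23 FREE]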